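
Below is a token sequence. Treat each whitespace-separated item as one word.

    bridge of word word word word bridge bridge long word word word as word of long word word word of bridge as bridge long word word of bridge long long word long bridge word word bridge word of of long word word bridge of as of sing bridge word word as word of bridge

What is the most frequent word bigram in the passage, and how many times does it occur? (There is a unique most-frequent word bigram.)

"word word", 11 times

Bigram frequencies (highest first):
  word word: 11
  long word: 5
  word of: 5
  word bridge: 3
  bridge long: 3
  of bridge: 3
  … (17 more, each ≤ 3)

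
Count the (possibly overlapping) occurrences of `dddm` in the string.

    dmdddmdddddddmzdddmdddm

4

Sliding a length-4 window over the 23 characters (20 positions):
  position 3–6: dddm
  position 11–14: dddm
  position 16–19: dddm
  position 20–23: dddm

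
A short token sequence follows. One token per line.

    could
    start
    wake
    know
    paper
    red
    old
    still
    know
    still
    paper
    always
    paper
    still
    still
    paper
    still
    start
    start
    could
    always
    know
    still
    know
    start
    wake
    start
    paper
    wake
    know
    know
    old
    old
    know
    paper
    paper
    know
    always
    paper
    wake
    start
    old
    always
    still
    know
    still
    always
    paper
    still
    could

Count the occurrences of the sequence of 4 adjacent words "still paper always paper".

Scanning the 47 overlapping 4-gram windows for "still paper always paper":
  position 10–13: still paper always paper

1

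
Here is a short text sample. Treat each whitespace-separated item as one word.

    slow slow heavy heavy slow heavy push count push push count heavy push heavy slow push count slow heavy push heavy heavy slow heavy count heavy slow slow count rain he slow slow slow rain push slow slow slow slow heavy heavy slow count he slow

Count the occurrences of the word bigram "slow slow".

Scanning the 45 overlapping bigram windows for "slow slow":
  position 1–2: slow slow
  position 27–28: slow slow
  position 32–33: slow slow
  position 33–34: slow slow
  position 37–38: slow slow
  position 38–39: slow slow
  position 39–40: slow slow

7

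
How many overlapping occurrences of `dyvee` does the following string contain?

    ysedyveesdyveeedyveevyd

Sliding a length-5 window over the 23 characters (19 positions):
  position 4–8: dyvee
  position 10–14: dyvee
  position 16–20: dyvee

3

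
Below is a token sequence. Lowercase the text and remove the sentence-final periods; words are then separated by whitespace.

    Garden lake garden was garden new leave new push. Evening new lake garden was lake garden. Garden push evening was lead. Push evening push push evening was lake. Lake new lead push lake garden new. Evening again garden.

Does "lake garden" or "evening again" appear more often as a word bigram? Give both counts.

"lake garden": 4 occurrences
"evening again": 1 occurrence

"lake garden" (4 vs 1)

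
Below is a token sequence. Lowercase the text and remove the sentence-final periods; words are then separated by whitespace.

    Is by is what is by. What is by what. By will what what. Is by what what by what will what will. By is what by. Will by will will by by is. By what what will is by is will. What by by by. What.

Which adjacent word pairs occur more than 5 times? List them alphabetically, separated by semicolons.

Bigram counts meeting the condition (more than 5 times):
  by what: 6
  is by: 6

by what; is by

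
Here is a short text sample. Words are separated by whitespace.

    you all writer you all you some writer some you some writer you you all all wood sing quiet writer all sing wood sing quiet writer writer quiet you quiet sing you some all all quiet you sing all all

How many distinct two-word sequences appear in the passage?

27

40 tokens → 39 bigram windows in total.
Repeated bigrams (each contributes count−1 duplicates):
  all all: 3
  you all: 3
  you some: 3
  quiet writer: 2
  quiet you: 2
  sing quiet: 2
  some writer: 2
  wood sing: 2
  … (1 more repeated)
12 duplicate windows → 39 − 12 = 27 distinct.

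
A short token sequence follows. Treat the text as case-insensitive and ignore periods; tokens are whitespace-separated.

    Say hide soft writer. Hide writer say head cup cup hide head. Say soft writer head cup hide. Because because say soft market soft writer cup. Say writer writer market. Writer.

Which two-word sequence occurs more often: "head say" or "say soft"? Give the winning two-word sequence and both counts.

"say soft" (2 vs 1)

"head say": 1 occurrence
"say soft": 2 occurrences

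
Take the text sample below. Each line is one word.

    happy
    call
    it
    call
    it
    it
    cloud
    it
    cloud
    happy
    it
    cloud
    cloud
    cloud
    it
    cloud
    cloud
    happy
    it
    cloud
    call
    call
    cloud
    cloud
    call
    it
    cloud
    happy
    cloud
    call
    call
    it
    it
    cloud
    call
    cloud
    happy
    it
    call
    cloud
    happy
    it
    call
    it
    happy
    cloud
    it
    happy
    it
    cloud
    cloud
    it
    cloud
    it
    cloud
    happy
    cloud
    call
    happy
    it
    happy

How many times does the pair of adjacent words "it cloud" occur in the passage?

10

Scanning the 60 overlapping bigram windows for "it cloud":
  position 6–7: it cloud
  position 8–9: it cloud
  position 11–12: it cloud
  position 15–16: it cloud
  position 19–20: it cloud
  position 26–27: it cloud
  position 33–34: it cloud
  position 49–50: it cloud
  position 52–53: it cloud
  position 54–55: it cloud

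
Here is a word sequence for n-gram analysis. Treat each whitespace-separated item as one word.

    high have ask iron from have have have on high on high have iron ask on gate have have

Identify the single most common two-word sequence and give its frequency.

Bigram frequencies (highest first):
  have have: 3
  high have: 2
  on high: 2
  have ask: 1
  ask iron: 1
  iron from: 1
  … (8 more, each ≤ 1)

"have have", 3 times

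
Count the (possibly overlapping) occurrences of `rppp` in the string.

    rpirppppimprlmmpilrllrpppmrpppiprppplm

Sliding a length-4 window over the 38 characters (35 positions):
  position 4–7: rppp
  position 22–25: rppp
  position 27–30: rppp
  position 33–36: rppp

4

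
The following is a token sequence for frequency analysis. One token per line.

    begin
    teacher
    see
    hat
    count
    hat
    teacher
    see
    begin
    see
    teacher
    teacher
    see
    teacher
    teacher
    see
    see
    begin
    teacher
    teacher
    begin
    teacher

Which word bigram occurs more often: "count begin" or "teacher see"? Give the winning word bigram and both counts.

"teacher see" (4 vs 0)

"count begin": 0 occurrences
"teacher see": 4 occurrences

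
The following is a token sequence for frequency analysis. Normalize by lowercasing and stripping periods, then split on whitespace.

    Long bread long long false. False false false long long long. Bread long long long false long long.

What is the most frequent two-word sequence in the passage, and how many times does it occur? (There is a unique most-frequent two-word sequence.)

Bigram frequencies (highest first):
  long long: 6
  false false: 3
  long bread: 2
  bread long: 2
  long false: 2
  false long: 2

"long long", 6 times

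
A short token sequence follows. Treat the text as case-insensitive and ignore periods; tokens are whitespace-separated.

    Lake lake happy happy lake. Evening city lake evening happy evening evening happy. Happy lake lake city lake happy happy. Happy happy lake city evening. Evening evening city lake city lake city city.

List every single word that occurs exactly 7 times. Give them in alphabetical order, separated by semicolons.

city; evening

Unigram counts meeting the condition (exactly 7 times):
  city: 7
  evening: 7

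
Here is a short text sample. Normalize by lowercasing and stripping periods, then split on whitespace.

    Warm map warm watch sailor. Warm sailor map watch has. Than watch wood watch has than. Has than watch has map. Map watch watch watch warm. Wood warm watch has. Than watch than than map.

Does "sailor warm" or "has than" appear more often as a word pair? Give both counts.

"has than" (4 vs 1)

"sailor warm": 1 occurrence
"has than": 4 occurrences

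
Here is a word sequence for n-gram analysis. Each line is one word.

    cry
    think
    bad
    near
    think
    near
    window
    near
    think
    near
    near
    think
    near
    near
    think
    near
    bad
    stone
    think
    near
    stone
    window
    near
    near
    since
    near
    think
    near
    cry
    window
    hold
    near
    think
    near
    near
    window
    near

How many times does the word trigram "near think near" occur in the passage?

6

Scanning the 35 overlapping trigram windows for "near think near":
  position 4–6: near think near
  position 8–10: near think near
  position 11–13: near think near
  position 14–16: near think near
  position 26–28: near think near
  position 32–34: near think near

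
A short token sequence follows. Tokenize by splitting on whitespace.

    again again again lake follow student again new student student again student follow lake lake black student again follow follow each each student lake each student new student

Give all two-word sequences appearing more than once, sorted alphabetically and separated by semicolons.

Bigram counts meeting the condition (more than once):
  again again: 2
  each student: 2
  new student: 2
  student again: 3

again again; each student; new student; student again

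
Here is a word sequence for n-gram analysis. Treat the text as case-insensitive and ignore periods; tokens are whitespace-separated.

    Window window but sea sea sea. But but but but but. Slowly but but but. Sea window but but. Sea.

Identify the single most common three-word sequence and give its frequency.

Trigram frequencies (highest first):
  but but but: 4
  but but sea: 2
  window window but: 1
  window but sea: 1
  but sea sea: 1
  sea sea sea: 1
  … (8 more, each ≤ 1)

"but but but", 4 times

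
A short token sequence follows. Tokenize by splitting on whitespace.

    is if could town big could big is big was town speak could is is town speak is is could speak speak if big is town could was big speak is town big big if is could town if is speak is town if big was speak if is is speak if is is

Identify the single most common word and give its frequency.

Unigram frequencies (highest first):
  is: 15
  big: 8
  speak: 8
  if: 7
  town: 7
  could: 6
  … (1 more, each ≤ 3)

"is", 15 times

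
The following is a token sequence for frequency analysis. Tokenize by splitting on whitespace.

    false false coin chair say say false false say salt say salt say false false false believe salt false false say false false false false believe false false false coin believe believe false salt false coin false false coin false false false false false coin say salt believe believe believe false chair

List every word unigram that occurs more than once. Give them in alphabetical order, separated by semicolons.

believe; chair; coin; false; salt; say

Unigram counts meeting the condition (more than once):
  believe: 7
  chair: 2
  coin: 5
  false: 26
  salt: 5
  say: 7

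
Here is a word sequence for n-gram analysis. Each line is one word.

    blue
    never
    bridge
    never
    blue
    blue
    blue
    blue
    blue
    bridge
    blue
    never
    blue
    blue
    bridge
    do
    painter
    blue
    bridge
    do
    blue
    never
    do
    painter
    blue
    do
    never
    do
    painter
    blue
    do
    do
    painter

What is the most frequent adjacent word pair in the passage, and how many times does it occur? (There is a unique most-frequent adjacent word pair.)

"blue blue", 5 times

Bigram frequencies (highest first):
  blue blue: 5
  do painter: 4
  blue never: 3
  blue bridge: 3
  painter blue: 3
  never blue: 2
  … (9 more, each ≤ 2)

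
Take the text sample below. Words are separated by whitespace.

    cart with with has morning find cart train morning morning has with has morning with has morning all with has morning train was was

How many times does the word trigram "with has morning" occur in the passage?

Scanning the 22 overlapping trigram windows for "with has morning":
  position 3–5: with has morning
  position 12–14: with has morning
  position 15–17: with has morning
  position 19–21: with has morning

4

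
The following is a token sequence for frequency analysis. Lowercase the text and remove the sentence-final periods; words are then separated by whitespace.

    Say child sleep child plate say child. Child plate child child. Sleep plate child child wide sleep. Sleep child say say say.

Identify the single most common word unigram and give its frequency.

Unigram frequencies (highest first):
  child: 9
  say: 5
  sleep: 4
  plate: 3
  wide: 1

"child", 9 times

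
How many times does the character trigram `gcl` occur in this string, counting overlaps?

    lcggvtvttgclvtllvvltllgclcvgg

Sliding a length-3 window over the 29 characters (27 positions):
  position 10–12: gcl
  position 23–25: gcl

2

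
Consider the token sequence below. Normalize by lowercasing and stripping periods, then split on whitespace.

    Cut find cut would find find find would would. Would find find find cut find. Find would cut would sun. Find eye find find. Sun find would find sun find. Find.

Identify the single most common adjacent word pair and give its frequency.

"find find", 7 times

Bigram frequencies (highest first):
  find find: 7
  would find: 3
  find would: 3
  sun find: 3
  cut find: 2
  find cut: 2
  … (7 more, each ≤ 2)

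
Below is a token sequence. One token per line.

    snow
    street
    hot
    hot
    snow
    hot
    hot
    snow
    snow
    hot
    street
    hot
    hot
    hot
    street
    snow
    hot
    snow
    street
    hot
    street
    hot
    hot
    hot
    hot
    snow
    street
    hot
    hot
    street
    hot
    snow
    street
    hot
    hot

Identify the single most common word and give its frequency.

"hot", 19 times

Unigram frequencies (highest first):
  hot: 19
  snow: 8
  street: 8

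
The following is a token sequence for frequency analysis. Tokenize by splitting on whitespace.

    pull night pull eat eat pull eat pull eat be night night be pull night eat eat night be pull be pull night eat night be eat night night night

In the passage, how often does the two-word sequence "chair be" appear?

Scanning the 29 overlapping bigram windows for "chair be":
  (none found)

0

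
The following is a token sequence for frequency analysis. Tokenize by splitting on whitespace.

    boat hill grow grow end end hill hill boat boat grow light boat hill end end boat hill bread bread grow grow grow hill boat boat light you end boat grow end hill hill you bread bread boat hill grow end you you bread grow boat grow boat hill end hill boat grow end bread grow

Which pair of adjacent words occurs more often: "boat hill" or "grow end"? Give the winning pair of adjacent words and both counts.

"boat hill": 5 occurrences
"grow end": 4 occurrences

"boat hill" (5 vs 4)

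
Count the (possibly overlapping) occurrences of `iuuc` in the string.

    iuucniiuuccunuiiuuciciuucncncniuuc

5

Sliding a length-4 window over the 34 characters (31 positions):
  position 1–4: iuuc
  position 7–10: iuuc
  position 16–19: iuuc
  position 22–25: iuuc
  position 31–34: iuuc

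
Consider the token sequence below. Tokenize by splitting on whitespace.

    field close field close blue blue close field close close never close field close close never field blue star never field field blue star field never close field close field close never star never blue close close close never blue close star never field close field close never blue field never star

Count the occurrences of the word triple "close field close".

6

Scanning the 50 overlapping trigram windows for "close field close":
  position 2–4: close field close
  position 7–9: close field close
  position 12–14: close field close
  position 27–29: close field close
  position 29–31: close field close
  position 45–47: close field close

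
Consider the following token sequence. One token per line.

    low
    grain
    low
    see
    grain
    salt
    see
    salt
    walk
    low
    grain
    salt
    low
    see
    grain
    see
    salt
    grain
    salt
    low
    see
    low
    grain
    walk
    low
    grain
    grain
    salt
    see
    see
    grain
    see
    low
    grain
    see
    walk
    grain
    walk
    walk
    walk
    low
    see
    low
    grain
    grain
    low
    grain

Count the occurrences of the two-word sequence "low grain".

7

Scanning the 46 overlapping bigram windows for "low grain":
  position 1–2: low grain
  position 10–11: low grain
  position 22–23: low grain
  position 25–26: low grain
  position 33–34: low grain
  position 43–44: low grain
  position 46–47: low grain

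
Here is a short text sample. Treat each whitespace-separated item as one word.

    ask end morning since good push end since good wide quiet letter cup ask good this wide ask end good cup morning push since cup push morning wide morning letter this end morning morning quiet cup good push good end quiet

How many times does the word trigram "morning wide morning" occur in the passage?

1

Scanning the 39 overlapping trigram windows for "morning wide morning":
  position 27–29: morning wide morning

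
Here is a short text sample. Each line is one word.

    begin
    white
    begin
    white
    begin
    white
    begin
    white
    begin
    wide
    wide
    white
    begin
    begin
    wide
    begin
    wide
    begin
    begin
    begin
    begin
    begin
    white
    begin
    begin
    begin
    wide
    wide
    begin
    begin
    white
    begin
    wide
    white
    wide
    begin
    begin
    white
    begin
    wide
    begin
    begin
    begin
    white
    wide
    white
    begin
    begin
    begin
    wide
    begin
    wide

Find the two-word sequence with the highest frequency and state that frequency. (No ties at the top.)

"begin begin", 13 times

Bigram frequencies (highest first):
  begin begin: 13
  white begin: 9
  begin white: 8
  begin wide: 8
  wide begin: 6
  wide white: 3
  … (2 more, each ≤ 2)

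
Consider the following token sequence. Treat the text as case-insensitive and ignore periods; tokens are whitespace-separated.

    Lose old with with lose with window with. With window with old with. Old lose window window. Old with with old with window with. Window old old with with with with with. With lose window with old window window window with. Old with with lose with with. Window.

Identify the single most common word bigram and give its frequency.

"with with", 10 times

Bigram frequencies (highest first):
  with with: 10
  old with: 6
  with window: 5
  window with: 5
  with old: 5
  with lose: 3
  … (8 more, each ≤ 3)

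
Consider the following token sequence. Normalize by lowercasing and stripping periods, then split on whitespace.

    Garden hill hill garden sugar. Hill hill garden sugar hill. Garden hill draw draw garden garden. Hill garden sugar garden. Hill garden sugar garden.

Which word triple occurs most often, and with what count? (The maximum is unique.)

Trigram frequencies (highest first):
  hill garden sugar: 4
  hill hill garden: 2
  garden sugar hill: 2
  garden hill garden: 2
  garden sugar garden: 2
  garden hill hill: 1
  … (9 more, each ≤ 1)

"hill garden sugar", 4 times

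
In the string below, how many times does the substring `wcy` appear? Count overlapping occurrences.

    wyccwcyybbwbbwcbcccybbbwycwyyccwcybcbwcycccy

Sliding a length-3 window over the 44 characters (42 positions):
  position 5–7: wcy
  position 32–34: wcy
  position 38–40: wcy

3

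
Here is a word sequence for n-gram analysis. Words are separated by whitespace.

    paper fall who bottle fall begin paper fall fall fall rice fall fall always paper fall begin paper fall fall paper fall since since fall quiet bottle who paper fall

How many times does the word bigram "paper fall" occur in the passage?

Scanning the 29 overlapping bigram windows for "paper fall":
  position 1–2: paper fall
  position 7–8: paper fall
  position 15–16: paper fall
  position 18–19: paper fall
  position 21–22: paper fall
  position 29–30: paper fall

6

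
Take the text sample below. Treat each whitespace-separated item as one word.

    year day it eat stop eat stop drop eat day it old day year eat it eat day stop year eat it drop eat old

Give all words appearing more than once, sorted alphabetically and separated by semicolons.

day; drop; eat; it; old; stop; year

Unigram counts meeting the condition (more than once):
  day: 4
  drop: 2
  eat: 7
  it: 4
  old: 2
  stop: 3
  year: 3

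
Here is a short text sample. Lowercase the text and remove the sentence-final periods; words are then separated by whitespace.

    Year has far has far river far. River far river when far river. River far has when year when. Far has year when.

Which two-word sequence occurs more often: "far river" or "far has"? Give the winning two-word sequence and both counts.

"far river" (4 vs 3)

"far river": 4 occurrences
"far has": 3 occurrences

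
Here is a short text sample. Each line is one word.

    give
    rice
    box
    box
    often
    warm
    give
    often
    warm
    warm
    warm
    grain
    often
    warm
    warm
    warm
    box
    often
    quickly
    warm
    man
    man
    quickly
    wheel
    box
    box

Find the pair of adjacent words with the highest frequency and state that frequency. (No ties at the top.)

"warm warm", 4 times

Bigram frequencies (highest first):
  warm warm: 4
  often warm: 3
  box box: 2
  box often: 2
  give rice: 1
  rice box: 1
  … (12 more, each ≤ 1)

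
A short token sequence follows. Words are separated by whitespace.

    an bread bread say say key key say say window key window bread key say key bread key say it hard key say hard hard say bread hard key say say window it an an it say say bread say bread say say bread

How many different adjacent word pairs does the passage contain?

44 tokens → 43 bigram windows in total.
Repeated bigrams (each contributes count−1 duplicates):
  key say: 5
  say say: 5
  say bread: 4
  bread say: 3
  bread key: 2
  hard key: 2
  say key: 2
  say window: 2
17 duplicate windows → 43 − 17 = 26 distinct.

26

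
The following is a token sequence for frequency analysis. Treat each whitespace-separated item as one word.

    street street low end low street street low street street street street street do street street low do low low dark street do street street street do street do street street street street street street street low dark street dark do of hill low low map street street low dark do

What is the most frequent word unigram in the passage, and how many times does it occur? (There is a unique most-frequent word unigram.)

Unigram frequencies (highest first):
  street: 26
  low: 10
  do: 7
  dark: 4
  end: 1
  of: 1
  … (2 more, each ≤ 1)

"street", 26 times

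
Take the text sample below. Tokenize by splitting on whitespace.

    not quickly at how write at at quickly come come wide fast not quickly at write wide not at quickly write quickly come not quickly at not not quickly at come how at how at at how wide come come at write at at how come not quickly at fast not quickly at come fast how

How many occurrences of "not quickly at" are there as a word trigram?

Scanning the 54 overlapping trigram windows for "not quickly at":
  position 1–3: not quickly at
  position 13–15: not quickly at
  position 24–26: not quickly at
  position 28–30: not quickly at
  position 47–49: not quickly at
  position 51–53: not quickly at

6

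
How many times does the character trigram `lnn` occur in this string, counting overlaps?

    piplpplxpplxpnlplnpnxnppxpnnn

0

Sliding a length-3 window over the 29 characters (27 positions):
  (no match at any position)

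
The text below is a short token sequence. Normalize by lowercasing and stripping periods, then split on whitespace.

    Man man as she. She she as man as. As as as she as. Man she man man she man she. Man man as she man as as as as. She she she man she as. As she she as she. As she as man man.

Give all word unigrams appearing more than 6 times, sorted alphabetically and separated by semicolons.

as; man; she

Unigram counts meeting the condition (more than 6 times):
  as: 17
  man: 13
  she: 16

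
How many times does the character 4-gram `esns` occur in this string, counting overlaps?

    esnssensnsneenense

Sliding a length-4 window over the 18 characters (15 positions):
  position 1–4: esns

1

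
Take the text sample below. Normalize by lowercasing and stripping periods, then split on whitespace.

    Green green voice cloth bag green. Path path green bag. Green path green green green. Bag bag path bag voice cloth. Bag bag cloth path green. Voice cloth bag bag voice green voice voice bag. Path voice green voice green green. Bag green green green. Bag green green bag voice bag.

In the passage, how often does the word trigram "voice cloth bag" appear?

3

Scanning the 49 overlapping trigram windows for "voice cloth bag":
  position 3–5: voice cloth bag
  position 20–22: voice cloth bag
  position 27–29: voice cloth bag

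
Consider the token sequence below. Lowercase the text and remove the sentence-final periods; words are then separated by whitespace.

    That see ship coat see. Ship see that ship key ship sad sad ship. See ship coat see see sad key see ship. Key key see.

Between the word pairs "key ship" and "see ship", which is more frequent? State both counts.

"see ship" (4 vs 1)

"key ship": 1 occurrence
"see ship": 4 occurrences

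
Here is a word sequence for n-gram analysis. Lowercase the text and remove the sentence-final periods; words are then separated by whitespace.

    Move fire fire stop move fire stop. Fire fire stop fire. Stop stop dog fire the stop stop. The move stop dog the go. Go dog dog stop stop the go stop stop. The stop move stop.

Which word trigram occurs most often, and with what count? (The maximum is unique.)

Trigram frequencies (highest first):
  stop stop the: 3
  fire fire stop: 2
  fire stop fire: 2
  move fire fire: 1
  fire stop move: 1
  stop move fire: 1
  … (25 more, each ≤ 1)

"stop stop the", 3 times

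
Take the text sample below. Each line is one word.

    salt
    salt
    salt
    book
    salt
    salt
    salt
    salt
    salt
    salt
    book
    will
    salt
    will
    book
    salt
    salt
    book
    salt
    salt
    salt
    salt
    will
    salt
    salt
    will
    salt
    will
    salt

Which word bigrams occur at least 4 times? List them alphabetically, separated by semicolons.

Bigram counts meeting the condition (at least 4 times):
  salt salt: 12
  salt will: 4
  will salt: 4

salt salt; salt will; will salt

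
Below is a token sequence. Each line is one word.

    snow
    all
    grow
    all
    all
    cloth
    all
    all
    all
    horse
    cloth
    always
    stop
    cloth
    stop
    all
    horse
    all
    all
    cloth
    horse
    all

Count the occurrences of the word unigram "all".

Scanning the 22 tokens for "all":
  position 2: all
  position 4: all
  position 5: all
  position 7: all
  position 8: all
  position 9: all
  position 16: all
  position 18: all
  position 19: all
  position 22: all

10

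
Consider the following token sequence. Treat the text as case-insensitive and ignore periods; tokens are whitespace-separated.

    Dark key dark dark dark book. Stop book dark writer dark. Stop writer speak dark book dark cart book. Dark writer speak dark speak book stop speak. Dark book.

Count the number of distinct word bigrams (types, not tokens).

18

29 tokens → 28 bigram windows in total.
Repeated bigrams (each contributes count−1 duplicates):
  book dark: 3
  dark book: 3
  speak dark: 3
  book stop: 2
  dark dark: 2
  dark writer: 2
  writer speak: 2
10 duplicate windows → 28 − 10 = 18 distinct.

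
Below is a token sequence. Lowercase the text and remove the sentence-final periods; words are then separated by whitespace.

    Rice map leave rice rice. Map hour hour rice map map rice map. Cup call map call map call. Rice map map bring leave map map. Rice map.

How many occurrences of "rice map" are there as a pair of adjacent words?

Scanning the 27 overlapping bigram windows for "rice map":
  position 1–2: rice map
  position 5–6: rice map
  position 9–10: rice map
  position 12–13: rice map
  position 20–21: rice map
  position 27–28: rice map

6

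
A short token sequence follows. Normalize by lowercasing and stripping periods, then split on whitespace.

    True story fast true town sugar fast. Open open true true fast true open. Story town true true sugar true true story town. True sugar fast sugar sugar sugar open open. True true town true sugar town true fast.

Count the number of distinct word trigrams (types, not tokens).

39 tokens → 37 trigram windows in total.
Repeated trigrams (each contributes count−1 duplicates):
  open open true: 2
  open true true: 2
  story town true: 2
  town true sugar: 2
4 duplicate windows → 37 − 4 = 33 distinct.

33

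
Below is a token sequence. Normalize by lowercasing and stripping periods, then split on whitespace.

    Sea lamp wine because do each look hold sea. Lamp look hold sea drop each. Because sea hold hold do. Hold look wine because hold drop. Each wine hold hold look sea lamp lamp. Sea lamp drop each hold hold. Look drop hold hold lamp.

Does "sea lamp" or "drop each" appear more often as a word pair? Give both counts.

"sea lamp": 4 occurrences
"drop each": 3 occurrences

"sea lamp" (4 vs 3)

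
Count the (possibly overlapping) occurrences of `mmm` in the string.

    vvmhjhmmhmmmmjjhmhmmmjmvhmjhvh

Sliding a length-3 window over the 30 characters (28 positions):
  position 10–12: mmm
  position 11–13: mmm
  position 19–21: mmm

3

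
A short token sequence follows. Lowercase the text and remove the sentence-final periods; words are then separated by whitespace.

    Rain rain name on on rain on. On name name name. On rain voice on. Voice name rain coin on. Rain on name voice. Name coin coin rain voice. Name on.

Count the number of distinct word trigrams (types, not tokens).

28

31 tokens → 29 trigram windows in total.
Repeated trigrams (each contributes count−1 duplicates):
  on rain on: 2
1 duplicate windows → 29 − 1 = 28 distinct.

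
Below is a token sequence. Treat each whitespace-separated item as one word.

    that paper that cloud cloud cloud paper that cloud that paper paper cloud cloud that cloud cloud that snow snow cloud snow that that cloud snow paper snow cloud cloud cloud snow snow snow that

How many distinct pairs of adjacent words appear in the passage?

16

35 tokens → 34 bigram windows in total.
Repeated bigrams (each contributes count−1 duplicates):
  cloud cloud: 6
  that cloud: 4
  cloud snow: 3
  cloud that: 3
  snow snow: 3
  paper that: 2
  snow cloud: 2
  snow that: 2
  … (1 more repeated)
18 duplicate windows → 34 − 18 = 16 distinct.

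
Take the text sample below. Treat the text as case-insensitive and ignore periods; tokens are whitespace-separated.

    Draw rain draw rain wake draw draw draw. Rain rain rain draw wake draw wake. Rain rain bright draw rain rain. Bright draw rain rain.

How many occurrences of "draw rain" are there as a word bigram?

Scanning the 24 overlapping bigram windows for "draw rain":
  position 1–2: draw rain
  position 3–4: draw rain
  position 8–9: draw rain
  position 19–20: draw rain
  position 23–24: draw rain

5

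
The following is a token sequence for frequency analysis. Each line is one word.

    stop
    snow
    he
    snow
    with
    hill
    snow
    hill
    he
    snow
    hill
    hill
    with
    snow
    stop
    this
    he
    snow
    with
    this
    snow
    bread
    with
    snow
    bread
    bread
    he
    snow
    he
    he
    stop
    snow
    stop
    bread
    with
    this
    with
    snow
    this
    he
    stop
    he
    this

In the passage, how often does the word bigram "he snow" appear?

Scanning the 42 overlapping bigram windows for "he snow":
  position 3–4: he snow
  position 9–10: he snow
  position 17–18: he snow
  position 27–28: he snow

4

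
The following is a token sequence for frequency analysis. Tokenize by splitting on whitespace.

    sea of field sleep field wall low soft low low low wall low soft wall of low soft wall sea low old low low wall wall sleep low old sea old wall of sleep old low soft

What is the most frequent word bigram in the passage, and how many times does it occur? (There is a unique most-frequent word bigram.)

Bigram frequencies (highest first):
  low soft: 4
  low low: 3
  wall low: 2
  low wall: 2
  soft wall: 2
  wall of: 2
  … (19 more, each ≤ 2)

"low soft", 4 times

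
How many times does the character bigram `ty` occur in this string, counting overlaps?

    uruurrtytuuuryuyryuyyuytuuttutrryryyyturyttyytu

Sliding a length-2 window over the 47 characters (46 positions):
  position 7–8: ty
  position 43–44: ty

2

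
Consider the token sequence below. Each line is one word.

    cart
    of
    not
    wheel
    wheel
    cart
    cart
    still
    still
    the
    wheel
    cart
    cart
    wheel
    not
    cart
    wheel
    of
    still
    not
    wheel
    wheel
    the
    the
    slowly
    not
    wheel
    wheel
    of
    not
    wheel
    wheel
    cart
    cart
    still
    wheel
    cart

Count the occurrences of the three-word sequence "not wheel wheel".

4

Scanning the 35 overlapping trigram windows for "not wheel wheel":
  position 3–5: not wheel wheel
  position 20–22: not wheel wheel
  position 26–28: not wheel wheel
  position 30–32: not wheel wheel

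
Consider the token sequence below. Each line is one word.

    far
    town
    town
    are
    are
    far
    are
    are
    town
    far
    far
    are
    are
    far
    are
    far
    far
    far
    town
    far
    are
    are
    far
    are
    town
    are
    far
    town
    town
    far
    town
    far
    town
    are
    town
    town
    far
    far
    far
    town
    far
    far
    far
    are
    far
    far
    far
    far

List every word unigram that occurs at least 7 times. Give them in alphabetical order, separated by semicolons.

are; far; town

Unigram counts meeting the condition (at least 7 times):
  are: 13
  far: 23
  town: 12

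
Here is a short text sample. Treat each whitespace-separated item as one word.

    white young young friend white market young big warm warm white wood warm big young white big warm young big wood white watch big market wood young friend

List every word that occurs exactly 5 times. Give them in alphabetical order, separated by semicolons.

Unigram counts meeting the condition (exactly 5 times):
  big: 5
  white: 5

big; white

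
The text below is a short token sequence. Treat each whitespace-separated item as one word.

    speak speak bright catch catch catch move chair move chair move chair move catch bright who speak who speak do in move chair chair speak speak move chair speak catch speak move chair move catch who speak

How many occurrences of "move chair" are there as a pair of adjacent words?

6

Scanning the 36 overlapping bigram windows for "move chair":
  position 7–8: move chair
  position 9–10: move chair
  position 11–12: move chair
  position 22–23: move chair
  position 27–28: move chair
  position 32–33: move chair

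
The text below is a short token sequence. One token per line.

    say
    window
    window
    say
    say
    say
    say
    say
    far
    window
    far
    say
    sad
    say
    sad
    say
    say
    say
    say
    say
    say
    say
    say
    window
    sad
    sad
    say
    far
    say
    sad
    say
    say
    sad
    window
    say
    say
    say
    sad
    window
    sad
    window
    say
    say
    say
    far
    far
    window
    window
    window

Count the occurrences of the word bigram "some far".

0

Scanning the 48 overlapping bigram windows for "some far":
  (none found)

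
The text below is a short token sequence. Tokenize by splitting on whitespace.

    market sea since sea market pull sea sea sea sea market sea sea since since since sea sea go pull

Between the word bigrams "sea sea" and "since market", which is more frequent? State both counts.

"sea sea" (5 vs 0)

"sea sea": 5 occurrences
"since market": 0 occurrences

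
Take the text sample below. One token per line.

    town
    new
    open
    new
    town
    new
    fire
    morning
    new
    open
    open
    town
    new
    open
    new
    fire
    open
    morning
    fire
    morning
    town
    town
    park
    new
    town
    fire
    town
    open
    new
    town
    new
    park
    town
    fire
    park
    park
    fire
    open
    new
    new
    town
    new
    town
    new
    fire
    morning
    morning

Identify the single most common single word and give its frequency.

Unigram frequencies (highest first):
  new: 13
  town: 11
  open: 7
  fire: 7
  morning: 5
  park: 4

"new", 13 times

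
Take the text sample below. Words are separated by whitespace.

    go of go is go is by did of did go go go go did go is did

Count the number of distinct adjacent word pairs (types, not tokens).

12

18 tokens → 17 bigram windows in total.
Repeated bigrams (each contributes count−1 duplicates):
  go go: 3
  go is: 3
  did go: 2
5 duplicate windows → 17 − 5 = 12 distinct.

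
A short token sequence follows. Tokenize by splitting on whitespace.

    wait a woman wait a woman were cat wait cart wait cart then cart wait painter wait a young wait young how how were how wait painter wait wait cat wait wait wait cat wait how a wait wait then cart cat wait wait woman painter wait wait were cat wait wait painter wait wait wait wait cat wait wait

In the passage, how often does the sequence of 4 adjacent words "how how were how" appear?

1

Scanning the 57 overlapping 4-gram windows for "how how were how":
  position 22–25: how how were how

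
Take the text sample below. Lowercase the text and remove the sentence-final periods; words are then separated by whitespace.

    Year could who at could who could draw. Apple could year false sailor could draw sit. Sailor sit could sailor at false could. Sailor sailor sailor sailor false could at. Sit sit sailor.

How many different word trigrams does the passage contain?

30

33 tokens → 31 trigram windows in total.
Repeated trigrams (each contributes count−1 duplicates):
  sailor sailor sailor: 2
1 duplicate windows → 31 − 1 = 30 distinct.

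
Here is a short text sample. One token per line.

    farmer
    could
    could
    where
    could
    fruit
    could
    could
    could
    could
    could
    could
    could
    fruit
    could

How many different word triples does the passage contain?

15 tokens → 13 trigram windows in total.
Repeated trigrams (each contributes count−1 duplicates):
  could could could: 5
  could fruit could: 2
5 duplicate windows → 13 − 5 = 8 distinct.

8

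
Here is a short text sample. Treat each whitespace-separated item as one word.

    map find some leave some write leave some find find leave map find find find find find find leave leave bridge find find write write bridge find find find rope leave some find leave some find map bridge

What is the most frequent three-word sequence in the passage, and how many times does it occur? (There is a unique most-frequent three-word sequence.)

"find find find", 5 times

Trigram frequencies (highest first):
  find find find: 5
  leave some find: 3
  find find leave: 2
  bridge find find: 2
  map find some: 1
  find some leave: 1
  … (22 more, each ≤ 1)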